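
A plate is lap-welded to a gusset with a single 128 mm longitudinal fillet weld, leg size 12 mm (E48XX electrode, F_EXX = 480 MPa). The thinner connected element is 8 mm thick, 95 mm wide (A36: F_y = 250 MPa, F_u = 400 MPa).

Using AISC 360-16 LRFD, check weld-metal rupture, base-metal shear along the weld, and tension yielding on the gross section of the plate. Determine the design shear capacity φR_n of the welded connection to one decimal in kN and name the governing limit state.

Weld metal: throat = 0.707×12 = 8.484 mm, L = 128 mm. φR_n = 0.75 × 0.6 × 480 × 8.484 × 128 = 234.6 kN.
Base metal shear (8 mm plate): yield φR_n = 1.0×0.6×250×8×128 = 153.6 kN; rupture φR_n = 0.75×0.6×400×8×128 = 184.3 kN; take 153.6 kN (yield).
Tension yield (gross): A_g = 95×8 = 760 mm². φR_n = 0.90 × 250 × 760 = 171.0 kN.
Governing: min(234.6, 153.6, 171.0) = 153.6 kN → base-metal shear.

153.6 kN (base-metal shear governs)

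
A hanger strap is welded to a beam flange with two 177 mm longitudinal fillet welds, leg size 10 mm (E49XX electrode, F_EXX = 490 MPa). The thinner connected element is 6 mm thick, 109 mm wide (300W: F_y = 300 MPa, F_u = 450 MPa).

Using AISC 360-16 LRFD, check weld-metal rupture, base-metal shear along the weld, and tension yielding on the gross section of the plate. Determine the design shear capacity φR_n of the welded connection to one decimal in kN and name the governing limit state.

176.6 kN (gross-section yield governs)

Weld metal: throat = 0.707×10 = 7.07 mm, L = 2×177 = 354 mm. φR_n = 0.75 × 0.6 × 490 × 7.07 × 354 = 551.9 kN.
Base metal shear (6 mm plate): yield φR_n = 1.0×0.6×300×6×354 = 382.3 kN; rupture φR_n = 0.75×0.6×450×6×354 = 430.1 kN; take 382.3 kN (yield).
Tension yield (gross): A_g = 109×6 = 654 mm². φR_n = 0.90 × 300 × 654 = 176.6 kN.
Governing: min(551.9, 382.3, 176.6) = 176.6 kN → gross-section yield.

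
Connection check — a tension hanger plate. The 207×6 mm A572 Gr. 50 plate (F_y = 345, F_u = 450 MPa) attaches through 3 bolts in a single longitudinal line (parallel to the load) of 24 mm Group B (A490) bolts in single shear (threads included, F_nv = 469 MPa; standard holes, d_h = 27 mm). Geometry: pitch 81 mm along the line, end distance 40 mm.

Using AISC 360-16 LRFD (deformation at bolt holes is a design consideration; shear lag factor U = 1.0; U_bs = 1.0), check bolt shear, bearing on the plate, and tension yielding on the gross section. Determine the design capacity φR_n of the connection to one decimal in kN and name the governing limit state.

Bolt shear: A_b = π(24)²/4 = 452.39 mm². φR_n = 0.75 × 469 × 452.39 × 3 × 1 = 477.4 kN.
Bearing (6 mm plate, F_u = 450 MPa): end bolts L_c = 40 − 27/2 = 26.5, R_n = min(1.2×26.5×6×450, 2.4×24×6×450) = 85.86 kN/bolt; interior L_c = 81 − 27 = 54, R_n = 155.52 kN/bolt. φR_n = 0.75 × (1×85.86 + 2×155.52) = 297.7 kN.
Tension yield (gross): A_g = 207×6 = 1242 mm². φR_n = 0.90 × 345 × 1242 = 385.6 kN.
Governing: min(477.4, 297.7, 385.6) = 297.7 kN → bearing.

297.7 kN (bearing governs)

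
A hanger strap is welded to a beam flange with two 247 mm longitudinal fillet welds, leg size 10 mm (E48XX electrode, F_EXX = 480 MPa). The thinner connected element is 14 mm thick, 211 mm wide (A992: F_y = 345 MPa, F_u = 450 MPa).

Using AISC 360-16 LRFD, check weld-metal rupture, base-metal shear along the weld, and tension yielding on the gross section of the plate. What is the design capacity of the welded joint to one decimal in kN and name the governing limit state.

754.4 kN (weld metal governs)

Weld metal: throat = 0.707×10 = 7.07 mm, L = 2×247 = 494 mm. φR_n = 0.75 × 0.6 × 480 × 7.07 × 494 = 754.4 kN.
Base metal shear (14 mm plate): yield φR_n = 1.0×0.6×345×14×494 = 1431.6 kN; rupture φR_n = 0.75×0.6×450×14×494 = 1400.5 kN; take 1400.5 kN (rupture).
Tension yield (gross): A_g = 211×14 = 2954 mm². φR_n = 0.90 × 345 × 2954 = 917.2 kN.
Governing: min(754.4, 1400.5, 917.2) = 754.4 kN → weld metal.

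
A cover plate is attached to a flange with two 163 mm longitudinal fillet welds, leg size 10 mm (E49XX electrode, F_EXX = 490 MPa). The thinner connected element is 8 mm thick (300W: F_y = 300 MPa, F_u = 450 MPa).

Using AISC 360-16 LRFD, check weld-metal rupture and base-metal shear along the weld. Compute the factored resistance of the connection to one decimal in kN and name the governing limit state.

469.4 kN (base-metal shear governs)

Weld metal: throat = 0.707×10 = 7.07 mm, L = 2×163 = 326 mm. φR_n = 0.75 × 0.6 × 490 × 7.07 × 326 = 508.2 kN.
Base metal shear (8 mm plate): yield φR_n = 1.0×0.6×300×8×326 = 469.4 kN; rupture φR_n = 0.75×0.6×450×8×326 = 528.1 kN; take 469.4 kN (yield).
Governing: min(508.2, 469.4) = 469.4 kN → base-metal shear.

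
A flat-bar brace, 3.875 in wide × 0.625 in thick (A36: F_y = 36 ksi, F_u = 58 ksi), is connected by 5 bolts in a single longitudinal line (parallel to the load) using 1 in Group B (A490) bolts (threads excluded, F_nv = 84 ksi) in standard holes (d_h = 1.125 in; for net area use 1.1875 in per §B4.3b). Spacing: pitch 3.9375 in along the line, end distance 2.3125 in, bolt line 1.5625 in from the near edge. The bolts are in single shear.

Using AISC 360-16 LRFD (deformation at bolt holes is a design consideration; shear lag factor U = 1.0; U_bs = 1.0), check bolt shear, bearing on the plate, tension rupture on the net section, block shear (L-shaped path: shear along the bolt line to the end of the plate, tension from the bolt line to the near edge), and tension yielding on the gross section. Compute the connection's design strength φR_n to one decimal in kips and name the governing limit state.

73.1 kips (net-section rupture governs)

Bolt shear: A_b = π(1)²/4 = 0.7854 in². φR_n = 0.75 × 84 × 0.7854 × 5 × 1 = 247.4 kips.
Bearing (0.625 in plate, F_u = 58 ksi): end bolts L_c = 2.3125 − 1.125/2 = 1.75, R_n = min(1.2×1.75×0.625×58, 2.4×1×0.625×58) = 76.125 kips/bolt; interior L_c = 3.9375 − 1.125 = 2.8125, R_n = 87 kips/bolt. φR_n = 0.75 × (1×76.125 + 4×87) = 318.1 kips.
Tension rupture (net): A_n = (3.875 − 1×1.1875)×0.625 = 1.6797 in² (U = 1.0, A_e = A_n). φR_n = 0.75 × 58 × 1.6797 = 73.1 kips.
Block shear: shear path 1×[2.3125+4×3.9375] = 1×18.0625 in, A_gv = 11.289, A_nv = 1×(18.0625 − 4.5×1.1875)×0.625 = 7.9492 in²; tension to near edge: (1.5625 − 0.5×1.1875)×0.625 = 0.60547 in². R_n = min(0.6×58×7.9492, 0.6×36×11.289) + 1.0×58×0.60547 = min(276.63, 243.84) + 35.117 = 278.96 kips. φR_n = 0.75 × 278.96 = 209.2 kips.
Tension yield (gross): A_g = 3.875×0.625 = 2.4219 in². φR_n = 0.90 × 36 × 2.4219 = 78.5 kips.
Governing: min(247.4, 318.1, 73.1, 209.2, 78.5) = 73.1 kips → net-section rupture.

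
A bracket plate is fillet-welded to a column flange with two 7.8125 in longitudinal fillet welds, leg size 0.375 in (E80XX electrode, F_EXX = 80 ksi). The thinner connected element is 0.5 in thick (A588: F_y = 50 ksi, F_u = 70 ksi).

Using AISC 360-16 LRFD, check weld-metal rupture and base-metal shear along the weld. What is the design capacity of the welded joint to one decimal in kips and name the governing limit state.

Weld metal: throat = 0.707×0.375 = 0.26513 in, L = 2×7.8125 = 15.625 in. φR_n = 0.75 × 0.6 × 80 × 0.26513 × 15.625 = 149.1 kips.
Base metal shear (0.5 in plate): yield φR_n = 1.0×0.6×50×0.5×15.625 = 234.4 kips; rupture φR_n = 0.75×0.6×70×0.5×15.625 = 246.1 kips; take 234.4 kips (yield).
Governing: min(149.1, 234.4) = 149.1 kips → weld metal.

149.1 kips (weld metal governs)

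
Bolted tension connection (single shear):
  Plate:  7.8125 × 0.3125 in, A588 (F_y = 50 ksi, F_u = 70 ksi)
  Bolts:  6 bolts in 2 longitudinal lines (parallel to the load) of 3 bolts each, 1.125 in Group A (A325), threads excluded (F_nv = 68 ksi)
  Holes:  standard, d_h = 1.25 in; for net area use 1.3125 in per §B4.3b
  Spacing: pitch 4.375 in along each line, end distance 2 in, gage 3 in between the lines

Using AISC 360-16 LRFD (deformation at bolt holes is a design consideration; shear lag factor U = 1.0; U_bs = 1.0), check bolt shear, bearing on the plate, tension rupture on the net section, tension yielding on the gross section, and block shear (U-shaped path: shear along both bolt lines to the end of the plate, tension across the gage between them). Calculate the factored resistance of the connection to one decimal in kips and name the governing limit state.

Bolt shear: A_b = π(1.125)²/4 = 0.99402 in². φR_n = 0.75 × 68 × 0.99402 × 6 × 1 = 304.2 kips.
Bearing (0.3125 in plate, F_u = 70 ksi): end bolts L_c = 2 − 1.25/2 = 1.375, R_n = min(1.2×1.375×0.3125×70, 2.4×1.125×0.3125×70) = 36.094 kips/bolt; interior L_c = 4.375 − 1.25 = 3.125, R_n = 59.063 kips/bolt. φR_n = 0.75 × (2×36.094 + 4×59.063) = 231.3 kips.
Tension rupture (net): A_n = (7.8125 − 2×1.3125)×0.3125 = 1.6211 in² (U = 1.0, A_e = A_n). φR_n = 0.75 × 70 × 1.6211 = 85.1 kips.
Tension yield (gross): A_g = 7.8125×0.3125 = 2.4414 in². φR_n = 0.90 × 50 × 2.4414 = 109.9 kips.
Block shear: shear path 2×[2+2×4.375] = 2×10.75 in, A_gv = 6.7188, A_nv = 2×(10.75 − 2.5×1.3125)×0.3125 = 4.668 in²; tension across gage: (3 − 1×1.3125)×0.3125 = 0.52734 in². R_n = min(0.6×70×4.668, 0.6×50×6.7188) + 1.0×70×0.52734 = min(196.06, 201.56) + 36.914 = 232.97 kips. φR_n = 0.75 × 232.97 = 174.7 kips.
Governing: min(304.2, 231.3, 85.1, 109.9, 174.7) = 85.1 kips → net-section rupture.

85.1 kips (net-section rupture governs)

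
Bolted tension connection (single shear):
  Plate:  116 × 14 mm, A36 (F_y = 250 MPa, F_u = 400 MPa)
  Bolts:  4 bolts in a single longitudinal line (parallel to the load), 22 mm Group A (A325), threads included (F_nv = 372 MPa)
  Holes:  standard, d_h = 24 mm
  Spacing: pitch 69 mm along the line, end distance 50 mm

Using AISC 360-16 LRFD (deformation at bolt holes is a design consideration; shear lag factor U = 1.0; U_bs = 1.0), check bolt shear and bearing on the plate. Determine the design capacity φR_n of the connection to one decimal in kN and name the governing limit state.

Bolt shear: A_b = π(22)²/4 = 380.13 mm². φR_n = 0.75 × 372 × 380.13 × 4 × 1 = 424.2 kN.
Bearing (14 mm plate, F_u = 400 MPa): end bolts L_c = 50 − 24/2 = 38, R_n = min(1.2×38×14×400, 2.4×22×14×400) = 255.36 kN/bolt; interior L_c = 69 − 24 = 45, R_n = 295.68 kN/bolt. φR_n = 0.75 × (1×255.36 + 3×295.68) = 856.8 kN.
Governing: min(424.2, 856.8) = 424.2 kN → bolt shear.

424.2 kN (bolt shear governs)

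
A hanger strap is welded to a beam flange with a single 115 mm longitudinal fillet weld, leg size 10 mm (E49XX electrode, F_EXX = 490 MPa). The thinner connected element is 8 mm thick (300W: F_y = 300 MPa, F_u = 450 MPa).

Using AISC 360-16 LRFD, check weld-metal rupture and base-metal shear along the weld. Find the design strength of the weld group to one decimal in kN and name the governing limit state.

165.6 kN (base-metal shear governs)

Weld metal: throat = 0.707×10 = 7.07 mm, L = 115 mm. φR_n = 0.75 × 0.6 × 490 × 7.07 × 115 = 179.3 kN.
Base metal shear (8 mm plate): yield φR_n = 1.0×0.6×300×8×115 = 165.6 kN; rupture φR_n = 0.75×0.6×450×8×115 = 186.3 kN; take 165.6 kN (yield).
Governing: min(179.3, 165.6) = 165.6 kN → base-metal shear.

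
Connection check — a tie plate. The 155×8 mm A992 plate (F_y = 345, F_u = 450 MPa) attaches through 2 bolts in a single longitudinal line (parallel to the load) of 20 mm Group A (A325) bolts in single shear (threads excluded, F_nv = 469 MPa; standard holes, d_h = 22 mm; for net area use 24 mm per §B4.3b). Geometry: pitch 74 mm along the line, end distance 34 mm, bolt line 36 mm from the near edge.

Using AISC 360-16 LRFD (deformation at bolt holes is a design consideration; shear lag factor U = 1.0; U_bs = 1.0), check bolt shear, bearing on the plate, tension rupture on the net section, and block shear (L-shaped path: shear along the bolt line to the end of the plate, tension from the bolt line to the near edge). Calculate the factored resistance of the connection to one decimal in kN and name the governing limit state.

181.4 kN (block shear governs)

Bolt shear: A_b = π(20)²/4 = 314.16 mm². φR_n = 0.75 × 469 × 314.16 × 2 × 1 = 221.0 kN.
Bearing (8 mm plate, F_u = 450 MPa): end bolts L_c = 34 − 22/2 = 23, R_n = min(1.2×23×8×450, 2.4×20×8×450) = 99.36 kN/bolt; interior L_c = 74 − 22 = 52, R_n = 172.8 kN/bolt. φR_n = 0.75 × (1×99.36 + 1×172.8) = 204.1 kN.
Tension rupture (net): A_n = (155 − 1×24)×8 = 1048 mm² (U = 1.0, A_e = A_n). φR_n = 0.75 × 450 × 1048 = 353.7 kN.
Block shear: shear path 1×[34+1×74] = 1×108 mm, A_gv = 864, A_nv = 1×(108 − 1.5×24)×8 = 576 mm²; tension to near edge: (36 − 0.5×24)×8 = 192 mm². R_n = min(0.6×450×576, 0.6×345×864) + 1.0×450×192 = min(155.52, 178.85) + 86.4 = 241.92 kN. φR_n = 0.75 × 241.92 = 181.4 kN.
Governing: min(221.0, 204.1, 353.7, 181.4) = 181.4 kN → block shear.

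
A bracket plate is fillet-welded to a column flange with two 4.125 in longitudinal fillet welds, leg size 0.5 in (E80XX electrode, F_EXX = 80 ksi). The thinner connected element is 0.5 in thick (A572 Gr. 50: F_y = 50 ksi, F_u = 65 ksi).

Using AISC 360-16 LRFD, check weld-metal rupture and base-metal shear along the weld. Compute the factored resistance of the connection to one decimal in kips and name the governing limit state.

105.0 kips (weld metal governs)

Weld metal: throat = 0.707×0.5 = 0.3535 in, L = 2×4.125 = 8.25 in. φR_n = 0.75 × 0.6 × 80 × 0.3535 × 8.25 = 105.0 kips.
Base metal shear (0.5 in plate): yield φR_n = 1.0×0.6×50×0.5×8.25 = 123.8 kips; rupture φR_n = 0.75×0.6×65×0.5×8.25 = 120.7 kips; take 120.7 kips (rupture).
Governing: min(105.0, 120.7) = 105.0 kips → weld metal.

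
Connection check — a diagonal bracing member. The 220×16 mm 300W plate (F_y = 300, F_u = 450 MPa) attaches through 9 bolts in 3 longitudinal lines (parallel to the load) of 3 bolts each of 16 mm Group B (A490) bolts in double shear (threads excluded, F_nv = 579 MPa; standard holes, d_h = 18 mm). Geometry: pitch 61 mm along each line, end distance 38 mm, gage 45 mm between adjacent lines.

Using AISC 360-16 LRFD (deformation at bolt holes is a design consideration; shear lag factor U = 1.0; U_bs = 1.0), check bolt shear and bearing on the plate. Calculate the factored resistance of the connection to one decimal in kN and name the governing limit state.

Bolt shear: A_b = π(16)²/4 = 201.06 mm². φR_n = 0.75 × 579 × 201.06 × 9 × 2 = 1571.6 kN.
Bearing (16 mm plate, F_u = 450 MPa): end bolts L_c = 38 − 18/2 = 29, R_n = min(1.2×29×16×450, 2.4×16×16×450) = 250.56 kN/bolt; interior L_c = 61 − 18 = 43, R_n = 276.48 kN/bolt. φR_n = 0.75 × (3×250.56 + 6×276.48) = 1807.9 kN.
Governing: min(1571.6, 1807.9) = 1571.6 kN → bolt shear.

1571.6 kN (bolt shear governs)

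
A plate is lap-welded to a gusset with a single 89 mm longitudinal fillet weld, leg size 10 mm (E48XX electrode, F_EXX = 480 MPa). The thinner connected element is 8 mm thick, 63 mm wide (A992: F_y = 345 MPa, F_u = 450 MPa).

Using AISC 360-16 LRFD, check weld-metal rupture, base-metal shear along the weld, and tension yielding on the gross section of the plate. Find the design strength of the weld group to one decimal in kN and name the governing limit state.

135.9 kN (weld metal governs)

Weld metal: throat = 0.707×10 = 7.07 mm, L = 89 mm. φR_n = 0.75 × 0.6 × 480 × 7.07 × 89 = 135.9 kN.
Base metal shear (8 mm plate): yield φR_n = 1.0×0.6×345×8×89 = 147.4 kN; rupture φR_n = 0.75×0.6×450×8×89 = 144.2 kN; take 144.2 kN (rupture).
Tension yield (gross): A_g = 63×8 = 504 mm². φR_n = 0.90 × 345 × 504 = 156.5 kN.
Governing: min(135.9, 144.2, 156.5) = 135.9 kN → weld metal.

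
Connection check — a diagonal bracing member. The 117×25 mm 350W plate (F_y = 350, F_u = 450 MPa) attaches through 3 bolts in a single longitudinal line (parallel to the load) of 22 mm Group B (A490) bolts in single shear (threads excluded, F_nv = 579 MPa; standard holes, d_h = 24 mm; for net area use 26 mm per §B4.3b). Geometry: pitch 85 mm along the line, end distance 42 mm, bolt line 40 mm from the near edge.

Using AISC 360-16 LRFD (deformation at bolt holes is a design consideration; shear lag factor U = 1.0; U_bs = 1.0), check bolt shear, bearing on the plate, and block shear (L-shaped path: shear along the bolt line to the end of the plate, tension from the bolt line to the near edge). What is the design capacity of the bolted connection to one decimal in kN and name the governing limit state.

Bolt shear: A_b = π(22)²/4 = 380.13 mm². φR_n = 0.75 × 579 × 380.13 × 3 × 1 = 495.2 kN.
Bearing (25 mm plate, F_u = 450 MPa): end bolts L_c = 42 − 24/2 = 30, R_n = min(1.2×30×25×450, 2.4×22×25×450) = 405 kN/bolt; interior L_c = 85 − 24 = 61, R_n = 594 kN/bolt. φR_n = 0.75 × (1×405 + 2×594) = 1194.8 kN.
Block shear: shear path 1×[42+2×85] = 1×212 mm, A_gv = 5300, A_nv = 1×(212 − 2.5×26)×25 = 3675 mm²; tension to near edge: (40 − 0.5×26)×25 = 675 mm². R_n = min(0.6×450×3675, 0.6×350×5300) + 1.0×450×675 = min(992.25, 1113) + 303.75 = 1296 kN. φR_n = 0.75 × 1296 = 972.0 kN.
Governing: min(495.2, 1194.8, 972.0) = 495.2 kN → bolt shear.

495.2 kN (bolt shear governs)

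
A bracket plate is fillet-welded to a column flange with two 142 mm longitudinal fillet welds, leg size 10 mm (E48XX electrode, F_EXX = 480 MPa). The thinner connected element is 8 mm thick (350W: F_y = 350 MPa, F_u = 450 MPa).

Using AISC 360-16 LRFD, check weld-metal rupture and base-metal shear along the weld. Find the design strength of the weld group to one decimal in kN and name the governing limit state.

Weld metal: throat = 0.707×10 = 7.07 mm, L = 2×142 = 284 mm. φR_n = 0.75 × 0.6 × 480 × 7.07 × 284 = 433.7 kN.
Base metal shear (8 mm plate): yield φR_n = 1.0×0.6×350×8×284 = 477.1 kN; rupture φR_n = 0.75×0.6×450×8×284 = 460.1 kN; take 460.1 kN (rupture).
Governing: min(433.7, 460.1) = 433.7 kN → weld metal.

433.7 kN (weld metal governs)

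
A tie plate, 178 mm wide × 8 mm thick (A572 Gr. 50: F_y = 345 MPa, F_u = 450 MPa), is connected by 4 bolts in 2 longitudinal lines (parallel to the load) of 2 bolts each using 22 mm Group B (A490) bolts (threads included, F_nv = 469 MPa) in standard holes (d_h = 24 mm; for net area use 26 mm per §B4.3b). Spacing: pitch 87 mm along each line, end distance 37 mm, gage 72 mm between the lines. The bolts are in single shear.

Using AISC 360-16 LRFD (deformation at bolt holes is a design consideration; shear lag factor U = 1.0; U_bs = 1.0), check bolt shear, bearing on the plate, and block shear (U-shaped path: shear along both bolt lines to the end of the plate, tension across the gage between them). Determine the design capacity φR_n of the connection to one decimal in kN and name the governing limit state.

Bolt shear: A_b = π(22)²/4 = 380.13 mm². φR_n = 0.75 × 469 × 380.13 × 4 × 1 = 534.8 kN.
Bearing (8 mm plate, F_u = 450 MPa): end bolts L_c = 37 − 24/2 = 25, R_n = min(1.2×25×8×450, 2.4×22×8×450) = 108 kN/bolt; interior L_c = 87 − 24 = 63, R_n = 190.08 kN/bolt. φR_n = 0.75 × (2×108 + 2×190.08) = 447.1 kN.
Block shear: shear path 2×[37+1×87] = 2×124 mm, A_gv = 1984, A_nv = 2×(124 − 1.5×26)×8 = 1360 mm²; tension across gage: (72 − 1×26)×8 = 368 mm². R_n = min(0.6×450×1360, 0.6×345×1984) + 1.0×450×368 = min(367.2, 410.69) + 165.6 = 532.8 kN. φR_n = 0.75 × 532.8 = 399.6 kN.
Governing: min(534.8, 447.1, 399.6) = 399.6 kN → block shear.

399.6 kN (block shear governs)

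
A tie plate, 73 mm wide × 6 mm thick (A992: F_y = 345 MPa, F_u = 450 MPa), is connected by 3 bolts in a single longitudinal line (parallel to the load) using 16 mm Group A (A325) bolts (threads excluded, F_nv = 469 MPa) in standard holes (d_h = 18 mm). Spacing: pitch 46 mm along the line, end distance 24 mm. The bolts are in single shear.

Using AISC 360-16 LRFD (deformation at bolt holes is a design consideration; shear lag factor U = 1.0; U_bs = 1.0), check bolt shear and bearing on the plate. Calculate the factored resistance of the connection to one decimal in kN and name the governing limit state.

172.5 kN (bearing governs)

Bolt shear: A_b = π(16)²/4 = 201.06 mm². φR_n = 0.75 × 469 × 201.06 × 3 × 1 = 212.2 kN.
Bearing (6 mm plate, F_u = 450 MPa): end bolts L_c = 24 − 18/2 = 15, R_n = min(1.2×15×6×450, 2.4×16×6×450) = 48.6 kN/bolt; interior L_c = 46 − 18 = 28, R_n = 90.72 kN/bolt. φR_n = 0.75 × (1×48.6 + 2×90.72) = 172.5 kN.
Governing: min(212.2, 172.5) = 172.5 kN → bearing.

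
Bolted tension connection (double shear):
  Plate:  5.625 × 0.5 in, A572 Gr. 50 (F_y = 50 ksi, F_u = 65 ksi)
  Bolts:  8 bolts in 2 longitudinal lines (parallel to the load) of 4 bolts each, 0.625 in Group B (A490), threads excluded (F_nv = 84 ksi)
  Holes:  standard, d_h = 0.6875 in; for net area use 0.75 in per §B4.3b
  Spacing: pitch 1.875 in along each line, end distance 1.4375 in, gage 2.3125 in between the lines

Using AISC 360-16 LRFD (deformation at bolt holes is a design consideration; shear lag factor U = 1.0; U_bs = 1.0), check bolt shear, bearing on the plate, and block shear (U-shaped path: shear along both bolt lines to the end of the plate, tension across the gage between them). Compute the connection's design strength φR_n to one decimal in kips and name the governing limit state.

Bolt shear: A_b = π(0.625)²/4 = 0.3068 in². φR_n = 0.75 × 84 × 0.3068 × 8 × 2 = 309.3 kips.
Bearing (0.5 in plate, F_u = 65 ksi): end bolts L_c = 1.4375 − 0.6875/2 = 1.09375, R_n = min(1.2×1.09375×0.5×65, 2.4×0.625×0.5×65) = 42.656 kips/bolt; interior L_c = 1.875 − 0.6875 = 1.1875, R_n = 46.313 kips/bolt. φR_n = 0.75 × (2×42.656 + 6×46.313) = 272.4 kips.
Block shear: shear path 2×[1.4375+3×1.875] = 2×7.0625 in, A_gv = 7.0625, A_nv = 2×(7.0625 − 3.5×0.75)×0.5 = 4.4375 in²; tension across gage: (2.3125 − 1×0.75)×0.5 = 0.78125 in². R_n = min(0.6×65×4.4375, 0.6×50×7.0625) + 1.0×65×0.78125 = min(173.06, 211.88) + 50.781 = 223.84 kips. φR_n = 0.75 × 223.84 = 167.9 kips.
Governing: min(309.3, 272.4, 167.9) = 167.9 kips → block shear.

167.9 kips (block shear governs)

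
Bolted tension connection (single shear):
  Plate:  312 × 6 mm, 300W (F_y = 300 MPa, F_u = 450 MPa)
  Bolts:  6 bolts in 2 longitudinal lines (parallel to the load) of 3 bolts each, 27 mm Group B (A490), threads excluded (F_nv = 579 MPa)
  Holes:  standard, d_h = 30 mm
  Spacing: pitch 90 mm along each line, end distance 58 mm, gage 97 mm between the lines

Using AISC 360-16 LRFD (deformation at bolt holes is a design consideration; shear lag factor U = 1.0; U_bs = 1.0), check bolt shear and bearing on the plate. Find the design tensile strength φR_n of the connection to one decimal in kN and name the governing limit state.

Bolt shear: A_b = π(27)²/4 = 572.56 mm². φR_n = 0.75 × 579 × 572.56 × 6 × 1 = 1491.8 kN.
Bearing (6 mm plate, F_u = 450 MPa): end bolts L_c = 58 − 30/2 = 43, R_n = min(1.2×43×6×450, 2.4×27×6×450) = 139.32 kN/bolt; interior L_c = 90 − 30 = 60, R_n = 174.96 kN/bolt. φR_n = 0.75 × (2×139.32 + 4×174.96) = 733.9 kN.
Governing: min(1491.8, 733.9) = 733.9 kN → bearing.

733.9 kN (bearing governs)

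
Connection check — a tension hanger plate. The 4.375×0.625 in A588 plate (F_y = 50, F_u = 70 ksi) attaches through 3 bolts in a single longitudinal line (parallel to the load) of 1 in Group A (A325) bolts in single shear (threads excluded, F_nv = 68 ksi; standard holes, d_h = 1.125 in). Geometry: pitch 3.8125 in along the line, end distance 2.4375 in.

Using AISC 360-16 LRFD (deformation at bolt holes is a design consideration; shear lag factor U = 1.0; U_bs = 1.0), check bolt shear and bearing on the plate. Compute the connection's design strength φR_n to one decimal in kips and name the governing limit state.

Bolt shear: A_b = π(1)²/4 = 0.7854 in². φR_n = 0.75 × 68 × 0.7854 × 3 × 1 = 120.2 kips.
Bearing (0.625 in plate, F_u = 70 ksi): end bolts L_c = 2.4375 − 1.125/2 = 1.875, R_n = min(1.2×1.875×0.625×70, 2.4×1×0.625×70) = 98.438 kips/bolt; interior L_c = 3.8125 − 1.125 = 2.6875, R_n = 105 kips/bolt. φR_n = 0.75 × (1×98.438 + 2×105) = 231.3 kips.
Governing: min(120.2, 231.3) = 120.2 kips → bolt shear.

120.2 kips (bolt shear governs)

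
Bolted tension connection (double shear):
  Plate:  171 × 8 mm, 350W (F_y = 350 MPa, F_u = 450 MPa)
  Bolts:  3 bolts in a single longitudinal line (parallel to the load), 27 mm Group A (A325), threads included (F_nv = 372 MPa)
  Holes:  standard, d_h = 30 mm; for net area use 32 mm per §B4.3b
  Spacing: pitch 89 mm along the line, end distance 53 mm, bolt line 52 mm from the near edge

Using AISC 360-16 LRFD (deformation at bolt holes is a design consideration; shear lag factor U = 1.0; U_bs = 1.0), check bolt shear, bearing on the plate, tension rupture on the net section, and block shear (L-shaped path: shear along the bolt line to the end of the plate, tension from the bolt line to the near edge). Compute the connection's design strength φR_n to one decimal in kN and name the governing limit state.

Bolt shear: A_b = π(27)²/4 = 572.56 mm². φR_n = 0.75 × 372 × 572.56 × 3 × 2 = 958.5 kN.
Bearing (8 mm plate, F_u = 450 MPa): end bolts L_c = 53 − 30/2 = 38, R_n = min(1.2×38×8×450, 2.4×27×8×450) = 164.16 kN/bolt; interior L_c = 89 − 30 = 59, R_n = 233.28 kN/bolt. φR_n = 0.75 × (1×164.16 + 2×233.28) = 473.0 kN.
Tension rupture (net): A_n = (171 − 1×32)×8 = 1112 mm² (U = 1.0, A_e = A_n). φR_n = 0.75 × 450 × 1112 = 375.3 kN.
Block shear: shear path 1×[53+2×89] = 1×231 mm, A_gv = 1848, A_nv = 1×(231 − 2.5×32)×8 = 1208 mm²; tension to near edge: (52 − 0.5×32)×8 = 288 mm². R_n = min(0.6×450×1208, 0.6×350×1848) + 1.0×450×288 = min(326.16, 388.08) + 129.6 = 455.76 kN. φR_n = 0.75 × 455.76 = 341.8 kN.
Governing: min(958.5, 473.0, 375.3, 341.8) = 341.8 kN → block shear.

341.8 kN (block shear governs)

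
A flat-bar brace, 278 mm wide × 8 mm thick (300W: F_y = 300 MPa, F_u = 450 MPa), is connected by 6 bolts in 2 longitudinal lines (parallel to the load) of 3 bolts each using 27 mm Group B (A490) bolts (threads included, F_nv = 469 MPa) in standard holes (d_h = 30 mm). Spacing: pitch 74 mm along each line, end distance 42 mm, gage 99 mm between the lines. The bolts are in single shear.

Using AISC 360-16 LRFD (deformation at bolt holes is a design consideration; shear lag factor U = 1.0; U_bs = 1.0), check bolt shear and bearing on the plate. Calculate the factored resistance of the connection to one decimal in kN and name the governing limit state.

745.2 kN (bearing governs)

Bolt shear: A_b = π(27)²/4 = 572.56 mm². φR_n = 0.75 × 469 × 572.56 × 6 × 1 = 1208.4 kN.
Bearing (8 mm plate, F_u = 450 MPa): end bolts L_c = 42 − 30/2 = 27, R_n = min(1.2×27×8×450, 2.4×27×8×450) = 116.64 kN/bolt; interior L_c = 74 − 30 = 44, R_n = 190.08 kN/bolt. φR_n = 0.75 × (2×116.64 + 4×190.08) = 745.2 kN.
Governing: min(1208.4, 745.2) = 745.2 kN → bearing.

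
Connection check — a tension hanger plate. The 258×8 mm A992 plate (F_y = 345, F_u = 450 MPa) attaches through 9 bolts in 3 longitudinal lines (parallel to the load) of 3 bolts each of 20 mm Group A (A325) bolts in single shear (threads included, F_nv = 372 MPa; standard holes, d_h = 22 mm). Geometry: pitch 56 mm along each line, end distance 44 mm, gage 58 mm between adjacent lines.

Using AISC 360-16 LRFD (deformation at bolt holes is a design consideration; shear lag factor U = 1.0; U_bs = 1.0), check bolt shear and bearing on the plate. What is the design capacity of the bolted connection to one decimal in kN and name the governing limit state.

Bolt shear: A_b = π(20)²/4 = 314.16 mm². φR_n = 0.75 × 372 × 314.16 × 9 × 1 = 788.9 kN.
Bearing (8 mm plate, F_u = 450 MPa): end bolts L_c = 44 − 22/2 = 33, R_n = min(1.2×33×8×450, 2.4×20×8×450) = 142.56 kN/bolt; interior L_c = 56 − 22 = 34, R_n = 146.88 kN/bolt. φR_n = 0.75 × (3×142.56 + 6×146.88) = 981.7 kN.
Governing: min(788.9, 981.7) = 788.9 kN → bolt shear.

788.9 kN (bolt shear governs)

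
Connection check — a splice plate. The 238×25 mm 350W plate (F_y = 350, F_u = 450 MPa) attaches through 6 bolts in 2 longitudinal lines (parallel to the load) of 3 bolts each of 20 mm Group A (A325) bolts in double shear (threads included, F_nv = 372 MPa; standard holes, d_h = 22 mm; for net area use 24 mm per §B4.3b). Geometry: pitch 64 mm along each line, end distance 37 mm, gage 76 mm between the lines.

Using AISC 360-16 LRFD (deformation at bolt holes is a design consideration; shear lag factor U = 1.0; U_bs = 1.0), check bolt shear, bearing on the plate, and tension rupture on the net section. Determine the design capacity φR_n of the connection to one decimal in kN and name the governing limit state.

1051.8 kN (bolt shear governs)

Bolt shear: A_b = π(20)²/4 = 314.16 mm². φR_n = 0.75 × 372 × 314.16 × 6 × 2 = 1051.8 kN.
Bearing (25 mm plate, F_u = 450 MPa): end bolts L_c = 37 − 22/2 = 26, R_n = min(1.2×26×25×450, 2.4×20×25×450) = 351 kN/bolt; interior L_c = 64 − 22 = 42, R_n = 540 kN/bolt. φR_n = 0.75 × (2×351 + 4×540) = 2146.5 kN.
Tension rupture (net): A_n = (238 − 2×24)×25 = 4750 mm² (U = 1.0, A_e = A_n). φR_n = 0.75 × 450 × 4750 = 1603.1 kN.
Governing: min(1051.8, 2146.5, 1603.1) = 1051.8 kN → bolt shear.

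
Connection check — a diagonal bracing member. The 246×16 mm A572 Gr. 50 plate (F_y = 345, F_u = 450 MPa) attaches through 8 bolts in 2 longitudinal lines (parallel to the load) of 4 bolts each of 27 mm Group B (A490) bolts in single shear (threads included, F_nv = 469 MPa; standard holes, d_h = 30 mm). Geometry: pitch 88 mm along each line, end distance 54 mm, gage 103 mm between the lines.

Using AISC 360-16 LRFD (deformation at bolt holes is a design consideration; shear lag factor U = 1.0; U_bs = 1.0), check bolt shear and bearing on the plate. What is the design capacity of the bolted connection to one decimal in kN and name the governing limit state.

1611.2 kN (bolt shear governs)

Bolt shear: A_b = π(27)²/4 = 572.56 mm². φR_n = 0.75 × 469 × 572.56 × 8 × 1 = 1611.2 kN.
Bearing (16 mm plate, F_u = 450 MPa): end bolts L_c = 54 − 30/2 = 39, R_n = min(1.2×39×16×450, 2.4×27×16×450) = 336.96 kN/bolt; interior L_c = 88 − 30 = 58, R_n = 466.56 kN/bolt. φR_n = 0.75 × (2×336.96 + 6×466.56) = 2605.0 kN.
Governing: min(1611.2, 2605.0) = 1611.2 kN → bolt shear.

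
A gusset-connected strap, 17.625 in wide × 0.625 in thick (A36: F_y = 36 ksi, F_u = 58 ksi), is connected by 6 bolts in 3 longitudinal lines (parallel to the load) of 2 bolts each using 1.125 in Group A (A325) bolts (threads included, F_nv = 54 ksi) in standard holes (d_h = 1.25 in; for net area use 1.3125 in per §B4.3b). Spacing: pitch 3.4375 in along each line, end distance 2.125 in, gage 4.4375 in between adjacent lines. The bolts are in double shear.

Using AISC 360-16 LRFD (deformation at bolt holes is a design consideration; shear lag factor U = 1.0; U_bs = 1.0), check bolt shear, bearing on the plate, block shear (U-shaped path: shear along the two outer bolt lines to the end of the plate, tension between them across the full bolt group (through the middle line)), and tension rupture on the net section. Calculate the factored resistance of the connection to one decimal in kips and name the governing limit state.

Bolt shear: A_b = π(1.125)²/4 = 0.99402 in². φR_n = 0.75 × 54 × 0.99402 × 6 × 2 = 483.1 kips.
Bearing (0.625 in plate, F_u = 58 ksi): end bolts L_c = 2.125 − 1.25/2 = 1.5, R_n = min(1.2×1.5×0.625×58, 2.4×1.125×0.625×58) = 65.25 kips/bolt; interior L_c = 3.4375 − 1.25 = 2.1875, R_n = 95.156 kips/bolt. φR_n = 0.75 × (3×65.25 + 3×95.156) = 360.9 kips.
Block shear: shear path 2×[2.125+1×3.4375] = 2×5.5625 in, A_gv = 6.9531, A_nv = 2×(5.5625 − 1.5×1.3125)×0.625 = 4.4922 in²; tension across gage: (8.875 − 2×1.3125)×0.625 = 3.9063 in². R_n = min(0.6×58×4.4922, 0.6×36×6.9531) + 1.0×58×3.9063 = min(156.33, 150.19) + 226.57 = 376.76 kips. φR_n = 0.75 × 376.76 = 282.6 kips.
Tension rupture (net): A_n = (17.625 − 3×1.3125)×0.625 = 8.5547 in² (U = 1.0, A_e = A_n). φR_n = 0.75 × 58 × 8.5547 = 372.1 kips.
Governing: min(483.1, 360.9, 282.6, 372.1) = 282.6 kips → block shear.

282.6 kips (block shear governs)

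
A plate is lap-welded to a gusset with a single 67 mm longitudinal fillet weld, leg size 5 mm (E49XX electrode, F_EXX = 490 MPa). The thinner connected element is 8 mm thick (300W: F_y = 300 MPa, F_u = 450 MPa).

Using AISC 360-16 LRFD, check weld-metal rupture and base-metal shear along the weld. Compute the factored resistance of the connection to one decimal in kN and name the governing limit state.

52.2 kN (weld metal governs)

Weld metal: throat = 0.707×5 = 3.535 mm, L = 67 mm. φR_n = 0.75 × 0.6 × 490 × 3.535 × 67 = 52.2 kN.
Base metal shear (8 mm plate): yield φR_n = 1.0×0.6×300×8×67 = 96.5 kN; rupture φR_n = 0.75×0.6×450×8×67 = 108.5 kN; take 96.5 kN (yield).
Governing: min(52.2, 96.5) = 52.2 kN → weld metal.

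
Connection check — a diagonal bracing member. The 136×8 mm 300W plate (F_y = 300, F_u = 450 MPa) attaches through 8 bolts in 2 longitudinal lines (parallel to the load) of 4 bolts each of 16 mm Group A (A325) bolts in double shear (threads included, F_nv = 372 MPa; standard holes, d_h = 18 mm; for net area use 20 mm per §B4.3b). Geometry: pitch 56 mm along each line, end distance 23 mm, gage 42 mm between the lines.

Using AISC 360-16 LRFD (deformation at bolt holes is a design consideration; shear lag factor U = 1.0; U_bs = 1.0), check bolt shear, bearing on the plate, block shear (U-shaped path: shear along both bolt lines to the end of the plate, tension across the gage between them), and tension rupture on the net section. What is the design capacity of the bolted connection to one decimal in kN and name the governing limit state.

259.2 kN (net-section rupture governs)

Bolt shear: A_b = π(16)²/4 = 201.06 mm². φR_n = 0.75 × 372 × 201.06 × 8 × 2 = 897.5 kN.
Bearing (8 mm plate, F_u = 450 MPa): end bolts L_c = 23 − 18/2 = 14, R_n = min(1.2×14×8×450, 2.4×16×8×450) = 60.48 kN/bolt; interior L_c = 56 − 18 = 38, R_n = 138.24 kN/bolt. φR_n = 0.75 × (2×60.48 + 6×138.24) = 712.8 kN.
Block shear: shear path 2×[23+3×56] = 2×191 mm, A_gv = 3056, A_nv = 2×(191 − 3.5×20)×8 = 1936 mm²; tension across gage: (42 − 1×20)×8 = 176 mm². R_n = min(0.6×450×1936, 0.6×300×3056) + 1.0×450×176 = min(522.72, 550.08) + 79.2 = 601.92 kN. φR_n = 0.75 × 601.92 = 451.4 kN.
Tension rupture (net): A_n = (136 − 2×20)×8 = 768 mm² (U = 1.0, A_e = A_n). φR_n = 0.75 × 450 × 768 = 259.2 kN.
Governing: min(897.5, 712.8, 451.4, 259.2) = 259.2 kN → net-section rupture.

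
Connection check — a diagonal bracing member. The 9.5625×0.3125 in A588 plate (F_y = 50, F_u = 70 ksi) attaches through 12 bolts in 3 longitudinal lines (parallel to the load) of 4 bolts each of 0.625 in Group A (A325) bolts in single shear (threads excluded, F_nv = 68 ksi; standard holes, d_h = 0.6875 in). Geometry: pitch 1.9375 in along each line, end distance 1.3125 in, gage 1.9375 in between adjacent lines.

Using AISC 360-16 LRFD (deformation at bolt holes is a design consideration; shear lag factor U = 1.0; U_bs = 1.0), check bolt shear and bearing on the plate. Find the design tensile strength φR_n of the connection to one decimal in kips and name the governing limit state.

Bolt shear: A_b = π(0.625)²/4 = 0.3068 in². φR_n = 0.75 × 68 × 0.3068 × 12 × 1 = 187.8 kips.
Bearing (0.3125 in plate, F_u = 70 ksi): end bolts L_c = 1.3125 − 0.6875/2 = 0.96875, R_n = min(1.2×0.96875×0.3125×70, 2.4×0.625×0.3125×70) = 25.43 kips/bolt; interior L_c = 1.9375 − 0.6875 = 1.25, R_n = 32.813 kips/bolt. φR_n = 0.75 × (3×25.43 + 9×32.813) = 278.7 kips.
Governing: min(187.8, 278.7) = 187.8 kips → bolt shear.

187.8 kips (bolt shear governs)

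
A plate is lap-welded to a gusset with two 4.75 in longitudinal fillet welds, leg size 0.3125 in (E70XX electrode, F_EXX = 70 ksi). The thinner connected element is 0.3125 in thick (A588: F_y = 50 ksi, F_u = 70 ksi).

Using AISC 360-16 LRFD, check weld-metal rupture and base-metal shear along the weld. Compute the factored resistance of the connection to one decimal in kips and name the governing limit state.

Weld metal: throat = 0.707×0.3125 = 0.22094 in, L = 2×4.75 = 9.5 in. φR_n = 0.75 × 0.6 × 70 × 0.22094 × 9.5 = 66.1 kips.
Base metal shear (0.3125 in plate): yield φR_n = 1.0×0.6×50×0.3125×9.5 = 89.1 kips; rupture φR_n = 0.75×0.6×70×0.3125×9.5 = 93.5 kips; take 89.1 kips (yield).
Governing: min(66.1, 89.1) = 66.1 kips → weld metal.

66.1 kips (weld metal governs)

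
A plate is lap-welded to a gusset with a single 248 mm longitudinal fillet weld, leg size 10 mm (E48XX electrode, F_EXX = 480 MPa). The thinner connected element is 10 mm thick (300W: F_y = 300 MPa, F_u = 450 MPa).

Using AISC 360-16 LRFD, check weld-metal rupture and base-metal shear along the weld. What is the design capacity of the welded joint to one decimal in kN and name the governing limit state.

Weld metal: throat = 0.707×10 = 7.07 mm, L = 248 mm. φR_n = 0.75 × 0.6 × 480 × 7.07 × 248 = 378.7 kN.
Base metal shear (10 mm plate): yield φR_n = 1.0×0.6×300×10×248 = 446.4 kN; rupture φR_n = 0.75×0.6×450×10×248 = 502.2 kN; take 446.4 kN (yield).
Governing: min(378.7, 446.4) = 378.7 kN → weld metal.

378.7 kN (weld metal governs)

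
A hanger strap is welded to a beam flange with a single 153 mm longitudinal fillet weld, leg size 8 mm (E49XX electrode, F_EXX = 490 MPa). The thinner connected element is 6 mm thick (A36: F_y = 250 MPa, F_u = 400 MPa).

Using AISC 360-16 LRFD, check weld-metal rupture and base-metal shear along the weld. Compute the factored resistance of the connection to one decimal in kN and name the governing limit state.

Weld metal: throat = 0.707×8 = 5.656 mm, L = 153 mm. φR_n = 0.75 × 0.6 × 490 × 5.656 × 153 = 190.8 kN.
Base metal shear (6 mm plate): yield φR_n = 1.0×0.6×250×6×153 = 137.7 kN; rupture φR_n = 0.75×0.6×400×6×153 = 165.2 kN; take 137.7 kN (yield).
Governing: min(190.8, 137.7) = 137.7 kN → base-metal shear.

137.7 kN (base-metal shear governs)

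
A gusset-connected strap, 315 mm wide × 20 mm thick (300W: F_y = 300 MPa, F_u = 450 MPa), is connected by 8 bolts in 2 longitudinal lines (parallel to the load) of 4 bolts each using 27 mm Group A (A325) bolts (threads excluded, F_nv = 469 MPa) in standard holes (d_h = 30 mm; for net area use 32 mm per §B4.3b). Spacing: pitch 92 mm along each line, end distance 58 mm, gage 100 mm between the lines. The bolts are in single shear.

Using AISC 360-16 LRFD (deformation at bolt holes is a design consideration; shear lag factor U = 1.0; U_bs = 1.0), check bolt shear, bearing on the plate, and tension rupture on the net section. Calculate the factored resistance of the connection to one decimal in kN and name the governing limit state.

1611.2 kN (bolt shear governs)

Bolt shear: A_b = π(27)²/4 = 572.56 mm². φR_n = 0.75 × 469 × 572.56 × 8 × 1 = 1611.2 kN.
Bearing (20 mm plate, F_u = 450 MPa): end bolts L_c = 58 − 30/2 = 43, R_n = min(1.2×43×20×450, 2.4×27×20×450) = 464.4 kN/bolt; interior L_c = 92 − 30 = 62, R_n = 583.2 kN/bolt. φR_n = 0.75 × (2×464.4 + 6×583.2) = 3321.0 kN.
Tension rupture (net): A_n = (315 − 2×32)×20 = 5020 mm² (U = 1.0, A_e = A_n). φR_n = 0.75 × 450 × 5020 = 1694.3 kN.
Governing: min(1611.2, 3321.0, 1694.3) = 1611.2 kN → bolt shear.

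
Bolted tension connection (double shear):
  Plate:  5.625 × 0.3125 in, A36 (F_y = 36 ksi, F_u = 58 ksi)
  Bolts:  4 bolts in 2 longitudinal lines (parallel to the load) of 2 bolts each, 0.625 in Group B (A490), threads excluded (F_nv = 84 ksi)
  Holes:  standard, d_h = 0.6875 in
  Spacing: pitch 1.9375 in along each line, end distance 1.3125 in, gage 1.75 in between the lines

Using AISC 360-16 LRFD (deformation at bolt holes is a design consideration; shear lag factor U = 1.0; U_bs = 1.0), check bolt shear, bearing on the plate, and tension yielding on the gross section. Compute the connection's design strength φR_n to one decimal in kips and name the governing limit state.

Bolt shear: A_b = π(0.625)²/4 = 0.3068 in². φR_n = 0.75 × 84 × 0.3068 × 4 × 2 = 154.6 kips.
Bearing (0.3125 in plate, F_u = 58 ksi): end bolts L_c = 1.3125 − 0.6875/2 = 0.96875, R_n = min(1.2×0.96875×0.3125×58, 2.4×0.625×0.3125×58) = 21.07 kips/bolt; interior L_c = 1.9375 − 0.6875 = 1.25, R_n = 27.188 kips/bolt. φR_n = 0.75 × (2×21.07 + 2×27.188) = 72.4 kips.
Tension yield (gross): A_g = 5.625×0.3125 = 1.7578 in². φR_n = 0.90 × 36 × 1.7578 = 57.0 kips.
Governing: min(154.6, 72.4, 57.0) = 57.0 kips → gross-section yield.

57.0 kips (gross-section yield governs)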